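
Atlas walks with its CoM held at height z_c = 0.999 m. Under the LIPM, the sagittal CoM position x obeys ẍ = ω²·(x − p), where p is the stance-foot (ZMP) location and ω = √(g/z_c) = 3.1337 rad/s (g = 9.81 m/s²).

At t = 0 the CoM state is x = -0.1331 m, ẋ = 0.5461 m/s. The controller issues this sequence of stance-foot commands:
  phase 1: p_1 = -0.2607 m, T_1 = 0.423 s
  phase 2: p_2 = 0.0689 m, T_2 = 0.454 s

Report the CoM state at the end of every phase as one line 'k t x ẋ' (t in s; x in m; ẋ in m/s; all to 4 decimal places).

1 0.4230 0.3013 1.7999
2 0.8770 1.7009 5.3726

phase 1: p=-0.2607, T=0.423, ωT=1.325555, cosh=2.014965, sinh=1.749309; start (x,ẋ)=(-0.133100, 0.546100) → end (x,ẋ)=(0.301256, 1.799851)
phase 2: p=0.0689, T=0.454, ωT=1.422700, cosh=2.194684, sinh=1.953621; start (x,ẋ)=(0.301256, 1.799851) → end (x,ẋ)=(1.700917, 5.372603)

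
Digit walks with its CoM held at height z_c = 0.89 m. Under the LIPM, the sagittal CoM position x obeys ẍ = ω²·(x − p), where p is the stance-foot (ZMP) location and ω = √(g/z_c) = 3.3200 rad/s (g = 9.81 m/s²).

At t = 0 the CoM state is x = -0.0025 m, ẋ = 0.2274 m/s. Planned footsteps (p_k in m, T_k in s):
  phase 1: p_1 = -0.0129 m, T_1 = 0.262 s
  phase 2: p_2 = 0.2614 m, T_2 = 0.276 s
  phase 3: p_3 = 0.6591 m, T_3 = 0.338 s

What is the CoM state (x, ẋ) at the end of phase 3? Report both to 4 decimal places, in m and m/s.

phase 1: p=-0.0129, T=0.262, ωT=0.869840, cosh=1.402774, sinh=0.983755; start (x,ẋ)=(-0.002500, 0.227400) → end (x,ẋ)=(0.069070, 0.352958)
phase 2: p=0.2614, T=0.276, ωT=0.916320, cosh=1.450031, sinh=1.050042; start (x,ẋ)=(0.069070, 0.352958) → end (x,ẋ)=(0.094149, -0.158689)
phase 3: p=0.6591, T=0.338, ωT=1.122160, cosh=1.698529, sinh=1.372953; start (x,ẋ)=(0.094149, -0.158689) → end (x,ẋ)=(-0.366111, -2.844702)

x = -0.3661, ẋ = -2.8447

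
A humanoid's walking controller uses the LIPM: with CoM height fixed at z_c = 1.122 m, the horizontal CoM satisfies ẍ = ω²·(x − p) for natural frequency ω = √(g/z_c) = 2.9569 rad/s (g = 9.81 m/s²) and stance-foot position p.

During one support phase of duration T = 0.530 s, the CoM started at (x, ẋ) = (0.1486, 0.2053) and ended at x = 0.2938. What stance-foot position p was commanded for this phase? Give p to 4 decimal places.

p = 0.1579

ωT = 2.9569·0.530 = 1.567157; cosh(ωT) = 2.500820, sinh(ωT) = 2.292182
x(T) = p + (x₀−p)·cosh(ωT) + (ẋ₀/ω)·sinh(ωT) ⇒ p·(1 − cosh) = x(T) − x₀·cosh − (ẋ₀/ω)·sinh
numerator   = 0.2938 − (0.1486)·2.500820 − (0.2053/2.9569)·2.292182 = -0.236970
denominator = 1 − 2.500820 = -1.500820
p = -0.236970 / -1.500820 = 0.1579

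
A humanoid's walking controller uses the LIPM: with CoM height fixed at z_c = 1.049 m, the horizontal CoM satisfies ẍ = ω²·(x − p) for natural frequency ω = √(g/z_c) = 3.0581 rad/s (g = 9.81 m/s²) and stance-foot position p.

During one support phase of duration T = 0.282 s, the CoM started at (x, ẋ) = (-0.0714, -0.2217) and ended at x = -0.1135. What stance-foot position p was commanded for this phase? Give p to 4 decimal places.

ωT = 3.0581·0.282 = 0.862384; cosh(ωT) = 1.395478, sinh(ωT) = 0.973324
x(T) = p + (x₀−p)·cosh(ωT) + (ẋ₀/ω)·sinh(ωT) ⇒ p·(1 − cosh) = x(T) − x₀·cosh − (ẋ₀/ω)·sinh
numerator   = -0.1135 − (-0.0714)·1.395478 − (-0.2217/3.0581)·0.973324 = 0.056699
denominator = 1 − 1.395478 = -0.395478
p = 0.056699 / -0.395478 = -0.1434

p = -0.1434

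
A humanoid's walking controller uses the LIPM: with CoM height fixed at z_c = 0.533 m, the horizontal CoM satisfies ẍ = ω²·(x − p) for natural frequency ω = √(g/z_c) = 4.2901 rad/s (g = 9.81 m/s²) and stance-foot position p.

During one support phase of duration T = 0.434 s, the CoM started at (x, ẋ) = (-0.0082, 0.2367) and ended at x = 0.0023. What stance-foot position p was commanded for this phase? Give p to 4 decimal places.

p = 0.0627

ωT = 4.2901·0.434 = 1.861903; cosh(ωT) = 3.295676, sinh(ωT) = 3.140299
x(T) = p + (x₀−p)·cosh(ωT) + (ẋ₀/ω)·sinh(ωT) ⇒ p·(1 − cosh) = x(T) − x₀·cosh − (ẋ₀/ω)·sinh
numerator   = 0.0023 − (-0.0082)·3.295676 − (0.2367/4.2901)·3.140299 = -0.143937
denominator = 1 − 3.295676 = -2.295676
p = -0.143937 / -2.295676 = 0.0627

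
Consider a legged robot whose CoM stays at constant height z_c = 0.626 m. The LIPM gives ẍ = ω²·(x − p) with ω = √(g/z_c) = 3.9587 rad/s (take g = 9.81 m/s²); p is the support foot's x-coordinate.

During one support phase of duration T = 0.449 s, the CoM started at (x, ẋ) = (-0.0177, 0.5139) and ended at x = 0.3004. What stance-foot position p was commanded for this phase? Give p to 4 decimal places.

ωT = 3.9587·0.449 = 1.777456; cosh(ωT) = 3.041930, sinh(ωT) = 2.872862
x(T) = p + (x₀−p)·cosh(ωT) + (ẋ₀/ω)·sinh(ωT) ⇒ p·(1 − cosh) = x(T) − x₀·cosh − (ẋ₀/ω)·sinh
numerator   = 0.3004 − (-0.0177)·3.041930 − (0.5139/3.9587)·2.872862 = -0.018699
denominator = 1 − 3.041930 = -2.041930
p = -0.018699 / -2.041930 = 0.0092

p = 0.0092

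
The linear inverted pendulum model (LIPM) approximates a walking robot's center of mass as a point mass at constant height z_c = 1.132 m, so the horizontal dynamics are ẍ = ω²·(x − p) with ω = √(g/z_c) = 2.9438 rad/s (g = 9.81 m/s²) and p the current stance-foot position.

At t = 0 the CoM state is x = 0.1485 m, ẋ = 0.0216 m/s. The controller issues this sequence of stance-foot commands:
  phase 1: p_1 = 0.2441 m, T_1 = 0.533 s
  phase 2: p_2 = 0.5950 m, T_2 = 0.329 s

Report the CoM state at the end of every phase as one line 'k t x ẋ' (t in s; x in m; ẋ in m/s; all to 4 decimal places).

phase 1: p=0.2441, T=0.533, ωT=1.569045, cosh=2.505153, sinh=2.296909; start (x,ẋ)=(0.148500, 0.021600) → end (x,ẋ)=(0.021461, -0.592302)
phase 2: p=0.5950, T=0.329, ωT=0.968510, cosh=1.506833, sinh=1.127185; start (x,ẋ)=(0.021461, -0.592302) → end (x,ẋ)=(-0.496021, -2.795620)

1 0.5330 0.0215 -0.5923
2 0.8620 -0.4960 -2.7956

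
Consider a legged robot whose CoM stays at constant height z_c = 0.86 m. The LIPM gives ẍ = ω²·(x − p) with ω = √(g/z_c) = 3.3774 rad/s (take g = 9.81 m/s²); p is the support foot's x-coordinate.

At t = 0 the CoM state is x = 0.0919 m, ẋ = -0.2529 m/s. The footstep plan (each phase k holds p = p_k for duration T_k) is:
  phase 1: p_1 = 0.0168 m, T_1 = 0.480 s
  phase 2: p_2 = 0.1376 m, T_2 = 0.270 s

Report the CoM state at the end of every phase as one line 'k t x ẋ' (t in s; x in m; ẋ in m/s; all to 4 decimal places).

phase 1: p=0.0168, T=0.480, ωT=1.621152, cosh=2.628293, sinh=2.430622; start (x,ẋ)=(0.091900, -0.252900) → end (x,ẋ)=(0.032180, -0.048186)
phase 2: p=0.1376, T=0.270, ωT=0.911898, cosh=1.445402, sinh=1.043641; start (x,ẋ)=(0.032180, -0.048186) → end (x,ẋ)=(-0.029665, -0.441233)

1 0.4800 0.0322 -0.0482
2 0.7500 -0.0297 -0.4412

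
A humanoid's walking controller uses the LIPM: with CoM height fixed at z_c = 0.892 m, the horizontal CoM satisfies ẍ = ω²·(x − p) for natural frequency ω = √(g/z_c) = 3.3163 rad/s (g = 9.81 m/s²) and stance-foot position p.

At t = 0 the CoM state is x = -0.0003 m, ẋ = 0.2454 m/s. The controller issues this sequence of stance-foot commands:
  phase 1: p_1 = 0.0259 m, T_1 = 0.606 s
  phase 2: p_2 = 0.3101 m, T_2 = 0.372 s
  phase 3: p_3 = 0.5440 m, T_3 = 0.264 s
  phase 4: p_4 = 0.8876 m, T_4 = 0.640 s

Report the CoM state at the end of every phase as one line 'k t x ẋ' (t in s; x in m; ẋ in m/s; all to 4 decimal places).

phase 1: p=0.0259, T=0.606, ωT=2.009678, cosh=3.797472, sinh=3.663441; start (x,ẋ)=(-0.000300, 0.245400) → end (x,ẋ)=(0.197494, 0.613594)
phase 2: p=0.3101, T=0.372, ωT=1.233664, cosh=1.862505, sinh=1.571281; start (x,ẋ)=(0.197494, 0.613594) → end (x,ẋ)=(0.391095, 0.556050)
phase 3: p=0.5440, T=0.264, ωT=0.875503, cosh=1.408368, sinh=0.991715; start (x,ẋ)=(0.391095, 0.556050) → end (x,ẋ)=(0.494936, 0.280245)
phase 4: p=0.8876, T=0.640, ωT=2.122432, cosh=4.235582, sinh=4.115842; start (x,ẋ)=(0.494936, 0.280245) → end (x,ẋ)=(-0.427748, -4.172607)

1 0.6060 0.1975 0.6136
2 0.9780 0.3911 0.5561
3 1.2420 0.4949 0.2802
4 1.8820 -0.4277 -4.1726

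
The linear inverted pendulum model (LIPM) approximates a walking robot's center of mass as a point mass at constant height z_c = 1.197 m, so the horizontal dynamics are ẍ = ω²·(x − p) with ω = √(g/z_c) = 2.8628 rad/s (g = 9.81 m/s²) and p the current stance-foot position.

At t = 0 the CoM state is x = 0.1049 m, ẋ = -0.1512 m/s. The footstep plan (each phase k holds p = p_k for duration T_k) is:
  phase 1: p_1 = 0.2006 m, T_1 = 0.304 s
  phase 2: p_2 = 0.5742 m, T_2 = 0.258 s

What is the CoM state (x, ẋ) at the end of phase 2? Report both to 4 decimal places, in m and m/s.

phase 1: p=0.2006, T=0.304, ωT=0.870291, cosh=1.403218, sinh=0.984388; start (x,ẋ)=(0.104900, -0.151200) → end (x,ẋ)=(0.014321, -0.481859)
phase 2: p=0.5742, T=0.258, ωT=0.738602, cosh=1.285395, sinh=0.807614; start (x,ẋ)=(0.014321, -0.481859) → end (x,ẋ)=(-0.281401, -1.913839)

x = -0.2814, ẋ = -1.9138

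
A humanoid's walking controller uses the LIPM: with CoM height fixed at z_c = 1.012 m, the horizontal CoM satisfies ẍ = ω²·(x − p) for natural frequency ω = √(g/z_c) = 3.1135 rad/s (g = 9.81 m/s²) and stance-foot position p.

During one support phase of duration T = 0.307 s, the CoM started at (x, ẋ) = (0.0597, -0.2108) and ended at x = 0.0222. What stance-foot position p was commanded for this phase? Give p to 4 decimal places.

p = -0.0165

ωT = 3.1135·0.307 = 0.955844; cosh(ωT) = 1.492677, sinh(ωT) = 1.108189
x(T) = p + (x₀−p)·cosh(ωT) + (ẋ₀/ω)·sinh(ωT) ⇒ p·(1 − cosh) = x(T) − x₀·cosh − (ẋ₀/ω)·sinh
numerator   = 0.0222 − (0.0597)·1.492677 − (-0.2108/3.1135)·1.108189 = 0.008117
denominator = 1 − 1.492677 = -0.492677
p = 0.008117 / -0.492677 = -0.0165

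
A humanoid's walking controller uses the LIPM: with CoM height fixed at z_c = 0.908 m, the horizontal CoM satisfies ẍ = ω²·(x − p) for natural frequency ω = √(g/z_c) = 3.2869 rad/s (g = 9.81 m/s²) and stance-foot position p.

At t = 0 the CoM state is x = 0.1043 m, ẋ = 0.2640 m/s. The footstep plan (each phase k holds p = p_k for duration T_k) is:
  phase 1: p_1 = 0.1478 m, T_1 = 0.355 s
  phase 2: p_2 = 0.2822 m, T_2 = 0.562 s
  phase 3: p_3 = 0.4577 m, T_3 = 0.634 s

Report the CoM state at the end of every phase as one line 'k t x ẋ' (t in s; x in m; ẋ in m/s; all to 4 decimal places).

phase 1: p=0.1478, T=0.355, ωT=1.166850, cosh=1.761602, sinh=1.450256; start (x,ẋ)=(0.104300, 0.264000) → end (x,ẋ)=(0.187653, 0.257705)
phase 2: p=0.2822, T=0.562, ωT=1.847238, cosh=3.249974, sinh=3.092302; start (x,ẋ)=(0.187653, 0.257705) → end (x,ẋ)=(0.217373, -0.123447)
phase 3: p=0.4577, T=0.634, ωT=2.083895, cosh=4.080074, sinh=3.955630; start (x,ẋ)=(0.217373, -0.123447) → end (x,ẋ)=(-0.671414, -3.628345)

1 0.3550 0.1877 0.2577
2 0.9170 0.2174 -0.1234
3 1.5510 -0.6714 -3.6283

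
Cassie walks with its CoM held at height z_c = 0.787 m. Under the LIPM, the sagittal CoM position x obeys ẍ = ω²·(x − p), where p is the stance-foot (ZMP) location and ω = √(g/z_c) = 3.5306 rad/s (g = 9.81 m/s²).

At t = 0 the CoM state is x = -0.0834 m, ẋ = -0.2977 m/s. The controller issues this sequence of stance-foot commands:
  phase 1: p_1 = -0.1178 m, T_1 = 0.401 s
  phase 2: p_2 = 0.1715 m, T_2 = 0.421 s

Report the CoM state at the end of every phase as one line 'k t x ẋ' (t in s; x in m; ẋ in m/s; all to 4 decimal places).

phase 1: p=-0.1178, T=0.401, ωT=1.415771, cosh=2.181199, sinh=1.938461; start (x,ẋ)=(-0.083400, -0.297700) → end (x,ẋ)=(-0.206218, -0.413912)
phase 2: p=0.1715, T=0.421, ωT=1.486383, cosh=2.323632, sinh=2.097442; start (x,ẋ)=(-0.206218, -0.413912) → end (x,ẋ)=(-0.952071, -3.758864)

1 0.4010 -0.2062 -0.4139
2 0.8220 -0.9521 -3.7589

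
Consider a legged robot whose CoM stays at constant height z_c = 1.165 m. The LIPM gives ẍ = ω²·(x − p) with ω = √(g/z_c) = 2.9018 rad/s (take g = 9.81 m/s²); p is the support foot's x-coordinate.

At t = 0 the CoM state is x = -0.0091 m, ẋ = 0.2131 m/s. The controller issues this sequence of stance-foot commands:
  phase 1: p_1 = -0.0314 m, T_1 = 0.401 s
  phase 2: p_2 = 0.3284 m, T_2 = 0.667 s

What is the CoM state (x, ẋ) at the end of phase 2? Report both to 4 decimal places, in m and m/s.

x = 0.1167, ẋ = -0.4570

phase 1: p=-0.0314, T=0.401, ωT=1.163622, cosh=1.756930, sinh=1.444577; start (x,ẋ)=(-0.009100, 0.213100) → end (x,ẋ)=(0.113865, 0.467881)
phase 2: p=0.3284, T=0.667, ωT=1.935501, cosh=3.535932, sinh=3.391580; start (x,ẋ)=(0.113865, 0.467881) → end (x,ẋ)=(0.116671, -0.456990)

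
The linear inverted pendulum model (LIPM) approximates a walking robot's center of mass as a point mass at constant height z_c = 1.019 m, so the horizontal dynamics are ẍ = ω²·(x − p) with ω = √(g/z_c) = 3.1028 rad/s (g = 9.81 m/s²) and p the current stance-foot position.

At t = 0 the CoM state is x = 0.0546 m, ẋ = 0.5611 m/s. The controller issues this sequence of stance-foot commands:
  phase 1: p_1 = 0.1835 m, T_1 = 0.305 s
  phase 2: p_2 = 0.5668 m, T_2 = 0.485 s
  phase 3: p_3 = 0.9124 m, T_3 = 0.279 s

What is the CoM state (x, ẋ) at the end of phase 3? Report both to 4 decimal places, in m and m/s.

phase 1: p=0.1835, T=0.305, ωT=0.946354, cosh=1.482226, sinh=1.094073; start (x,ẋ)=(0.054600, 0.561100) → end (x,ẋ)=(0.190289, 0.394102)
phase 2: p=0.5668, T=0.485, ωT=1.504858, cosh=2.362781, sinh=2.140733; start (x,ẋ)=(0.190289, 0.394102) → end (x,ẋ)=(-0.050907, -1.569706)
phase 3: p=0.9124, T=0.279, ωT=0.865681, cosh=1.398695, sinh=0.977930; start (x,ẋ)=(-0.050907, -1.569706) → end (x,ẋ)=(-0.929707, -5.118522)

x = -0.9297, ẋ = -5.1185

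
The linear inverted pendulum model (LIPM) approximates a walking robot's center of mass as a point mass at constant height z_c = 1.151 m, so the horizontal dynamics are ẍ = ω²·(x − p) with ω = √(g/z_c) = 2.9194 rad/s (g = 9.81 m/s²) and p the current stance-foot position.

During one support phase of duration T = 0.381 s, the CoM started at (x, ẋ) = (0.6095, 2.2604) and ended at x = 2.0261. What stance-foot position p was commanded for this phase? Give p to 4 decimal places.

ωT = 2.9194·0.381 = 1.112291; cosh(ωT) = 1.685062, sinh(ωT) = 1.356257
x(T) = p + (x₀−p)·cosh(ωT) + (ẋ₀/ω)·sinh(ωT) ⇒ p·(1 − cosh) = x(T) − x₀·cosh − (ẋ₀/ω)·sinh
numerator   = 2.0261 − (0.6095)·1.685062 − (2.2604/2.9194)·1.356257 = -0.051053
denominator = 1 − 1.685062 = -0.685062
p = -0.051053 / -0.685062 = 0.0745

p = 0.0745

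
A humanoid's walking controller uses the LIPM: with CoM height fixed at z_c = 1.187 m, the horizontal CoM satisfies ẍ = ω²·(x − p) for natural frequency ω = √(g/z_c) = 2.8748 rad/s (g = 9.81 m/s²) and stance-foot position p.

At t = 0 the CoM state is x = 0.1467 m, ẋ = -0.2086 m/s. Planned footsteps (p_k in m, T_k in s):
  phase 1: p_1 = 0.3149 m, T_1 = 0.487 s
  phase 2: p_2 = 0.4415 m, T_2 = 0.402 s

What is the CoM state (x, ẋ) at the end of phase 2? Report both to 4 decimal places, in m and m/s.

phase 1: p=0.3149, T=0.487, ωT=1.400028, cosh=2.150951, sinh=1.904361; start (x,ẋ)=(0.146700, -0.208600) → end (x,ẋ)=(-0.185073, -1.369526)
phase 2: p=0.4415, T=0.402, ωT=1.155670, cosh=1.745498, sinh=1.430651; start (x,ẋ)=(-0.185073, -1.369526) → end (x,ẋ)=(-1.333730, -4.967498)

x = -1.3337, ẋ = -4.9675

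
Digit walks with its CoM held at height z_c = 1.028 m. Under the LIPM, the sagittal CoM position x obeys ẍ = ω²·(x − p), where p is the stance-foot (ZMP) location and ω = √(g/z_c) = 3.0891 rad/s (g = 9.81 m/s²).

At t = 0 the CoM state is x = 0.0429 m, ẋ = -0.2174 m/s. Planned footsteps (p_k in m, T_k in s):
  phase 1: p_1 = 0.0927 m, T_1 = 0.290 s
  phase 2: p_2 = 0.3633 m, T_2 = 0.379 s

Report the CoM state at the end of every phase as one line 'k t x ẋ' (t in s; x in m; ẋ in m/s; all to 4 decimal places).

1 0.2900 -0.0503 -0.4676
2 0.6690 -0.5882 -2.6881

phase 1: p=0.0927, T=0.290, ωT=0.895839, cosh=1.428827, sinh=1.020563; start (x,ẋ)=(0.042900, -0.217400) → end (x,ẋ)=(-0.050279, -0.467628)
phase 2: p=0.3633, T=0.379, ωT=1.170769, cosh=1.767300, sinh=1.457171; start (x,ẋ)=(-0.050279, -0.467628) → end (x,ẋ)=(-0.588205, -2.688102)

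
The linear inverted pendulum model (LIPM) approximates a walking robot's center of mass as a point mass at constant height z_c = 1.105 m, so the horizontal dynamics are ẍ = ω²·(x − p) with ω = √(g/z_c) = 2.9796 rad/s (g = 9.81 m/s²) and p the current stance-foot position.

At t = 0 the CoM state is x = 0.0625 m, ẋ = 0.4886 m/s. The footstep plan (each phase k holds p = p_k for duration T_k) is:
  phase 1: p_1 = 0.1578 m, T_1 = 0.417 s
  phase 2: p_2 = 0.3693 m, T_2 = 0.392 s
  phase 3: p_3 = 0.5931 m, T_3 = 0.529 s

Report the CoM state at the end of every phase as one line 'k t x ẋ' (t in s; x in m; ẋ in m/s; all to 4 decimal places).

1 0.4170 0.2393 0.4660
2 0.8090 0.3673 0.2593
3 1.3380 0.2251 -0.9039

phase 1: p=0.1578, T=0.417, ωT=1.242493, cosh=1.876452, sinh=1.587788; start (x,ẋ)=(0.062500, 0.488600) → end (x,ẋ)=(0.239342, 0.465973)
phase 2: p=0.3693, T=0.392, ωT=1.168003, cosh=1.763276, sinh=1.452289; start (x,ẋ)=(0.239342, 0.465973) → end (x,ẋ)=(0.367269, 0.259281)
phase 3: p=0.5931, T=0.529, ωT=1.576208, cosh=2.521670, sinh=2.314913; start (x,ẋ)=(0.367269, 0.259281) → end (x,ẋ)=(0.225069, -0.903853)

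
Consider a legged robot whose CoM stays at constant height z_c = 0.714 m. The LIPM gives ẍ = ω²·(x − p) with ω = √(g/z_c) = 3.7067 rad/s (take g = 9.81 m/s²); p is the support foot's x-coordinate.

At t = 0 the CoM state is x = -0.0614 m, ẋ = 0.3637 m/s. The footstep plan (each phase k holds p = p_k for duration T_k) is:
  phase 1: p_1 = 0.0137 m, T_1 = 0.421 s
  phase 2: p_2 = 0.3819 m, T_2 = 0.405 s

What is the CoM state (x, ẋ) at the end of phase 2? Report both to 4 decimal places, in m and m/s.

x = -0.2434, ẋ = -1.9834

phase 1: p=0.0137, T=0.421, ωT=1.560521, cosh=2.485663, sinh=2.275637; start (x,ẋ)=(-0.061400, 0.363700) → end (x,ẋ)=(0.050311, 0.270560)
phase 2: p=0.3819, T=0.405, ωT=1.501214, cosh=2.354995, sinh=2.132136; start (x,ẋ)=(0.050311, 0.270560) → end (x,ẋ)=(-0.243361, -1.983441)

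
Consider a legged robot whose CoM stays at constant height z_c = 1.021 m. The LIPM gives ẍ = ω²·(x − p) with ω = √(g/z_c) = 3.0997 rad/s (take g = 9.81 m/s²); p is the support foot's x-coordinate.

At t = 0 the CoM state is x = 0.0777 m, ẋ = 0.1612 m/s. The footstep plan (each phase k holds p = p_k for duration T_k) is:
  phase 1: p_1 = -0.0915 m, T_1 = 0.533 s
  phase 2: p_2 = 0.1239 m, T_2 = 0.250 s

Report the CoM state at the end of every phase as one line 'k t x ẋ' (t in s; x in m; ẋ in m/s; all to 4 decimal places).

phase 1: p=-0.0915, T=0.533, ωT=1.652140, cosh=2.704887, sinh=2.513248; start (x,ẋ)=(0.077700, 0.161200) → end (x,ẋ)=(0.496868, 1.754149)
phase 2: p=0.1239, T=0.250, ωT=0.774925, cosh=1.315584, sinh=0.854846; start (x,ẋ)=(0.496868, 1.754149) → end (x,ẋ)=(1.098336, 3.296009)

1 0.5330 0.4969 1.7541
2 0.7830 1.0983 3.2960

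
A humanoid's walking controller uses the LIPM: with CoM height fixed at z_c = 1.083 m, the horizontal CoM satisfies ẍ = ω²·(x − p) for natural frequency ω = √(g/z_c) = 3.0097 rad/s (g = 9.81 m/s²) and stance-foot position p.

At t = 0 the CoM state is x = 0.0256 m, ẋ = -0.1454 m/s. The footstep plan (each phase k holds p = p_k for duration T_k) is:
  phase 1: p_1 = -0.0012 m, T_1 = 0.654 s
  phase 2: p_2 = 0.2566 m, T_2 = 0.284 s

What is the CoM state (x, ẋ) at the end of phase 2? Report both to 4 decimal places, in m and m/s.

phase 1: p=-0.0012, T=0.654, ωT=1.968344, cosh=3.649249, sinh=3.509561; start (x,ẋ)=(0.025600, -0.145400) → end (x,ẋ)=(-0.072949, -0.247520)
phase 2: p=0.2566, T=0.284, ωT=0.854755, cosh=1.388093, sinh=0.962705; start (x,ẋ)=(-0.072949, -0.247520) → end (x,ẋ)=(-0.280018, -1.298432)

x = -0.2800, ẋ = -1.2984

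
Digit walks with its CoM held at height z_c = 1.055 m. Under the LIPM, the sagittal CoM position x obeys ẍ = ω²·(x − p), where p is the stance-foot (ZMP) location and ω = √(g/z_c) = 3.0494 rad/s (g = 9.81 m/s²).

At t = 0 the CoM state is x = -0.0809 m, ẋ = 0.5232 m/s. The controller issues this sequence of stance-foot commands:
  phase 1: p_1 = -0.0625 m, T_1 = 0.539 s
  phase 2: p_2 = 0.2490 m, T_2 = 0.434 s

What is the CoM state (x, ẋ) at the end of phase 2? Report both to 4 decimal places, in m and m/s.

phase 1: p=-0.0625, T=0.539, ωT=1.643627, cosh=2.683589, sinh=2.490311; start (x,ẋ)=(-0.080900, 0.523200) → end (x,ẋ)=(0.315396, 1.264325)
phase 2: p=0.2490, T=0.434, ωT=1.323440, cosh=2.011269, sinh=1.745051; start (x,ẋ)=(0.315396, 1.264325) → end (x,ẋ)=(1.106064, 2.896216)

x = 1.1061, ẋ = 2.8962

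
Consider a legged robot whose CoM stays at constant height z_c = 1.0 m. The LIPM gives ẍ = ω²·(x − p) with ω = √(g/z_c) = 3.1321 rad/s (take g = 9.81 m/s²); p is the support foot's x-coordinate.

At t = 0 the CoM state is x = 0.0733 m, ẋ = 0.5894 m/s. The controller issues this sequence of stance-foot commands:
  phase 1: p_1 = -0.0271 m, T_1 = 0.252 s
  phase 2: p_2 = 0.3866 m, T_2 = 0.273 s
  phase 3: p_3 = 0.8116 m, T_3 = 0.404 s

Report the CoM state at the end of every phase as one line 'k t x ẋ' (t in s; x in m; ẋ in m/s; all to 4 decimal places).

1 0.2520 0.2707 1.0575
2 0.5250 0.5508 1.1185
3 0.9290 0.8952 0.8078

phase 1: p=-0.0271, T=0.252, ωT=0.789289, cosh=1.327999, sinh=0.873832; start (x,ẋ)=(0.073300, 0.589400) → end (x,ẋ)=(0.270669, 1.057510)
phase 2: p=0.3866, T=0.273, ωT=0.855063, cosh=1.388390, sinh=0.963133; start (x,ẋ)=(0.270669, 1.057510) → end (x,ẋ)=(0.550832, 1.118516)
phase 3: p=0.8116, T=0.404, ωT=1.265368, cosh=1.913267, sinh=1.631131; start (x,ẋ)=(0.550832, 1.118516) → end (x,ẋ)=(0.895180, 0.807788)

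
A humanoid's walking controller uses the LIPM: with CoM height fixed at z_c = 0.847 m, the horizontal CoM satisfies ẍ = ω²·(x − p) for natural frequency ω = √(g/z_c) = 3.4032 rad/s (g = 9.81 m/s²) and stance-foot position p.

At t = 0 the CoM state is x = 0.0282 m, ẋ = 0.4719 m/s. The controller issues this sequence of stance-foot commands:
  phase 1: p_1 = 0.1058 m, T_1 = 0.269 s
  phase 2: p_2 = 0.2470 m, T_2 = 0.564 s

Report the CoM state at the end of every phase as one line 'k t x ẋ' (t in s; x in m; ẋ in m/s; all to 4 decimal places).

phase 1: p=0.1058, T=0.269, ωT=0.915461, cosh=1.449129, sinh=1.048797; start (x,ẋ)=(0.028200, 0.471900) → end (x,ẋ)=(0.138778, 0.406869)
phase 2: p=0.2470, T=0.564, ωT=1.919405, cosh=3.481797, sinh=3.335103; start (x,ẋ)=(0.138778, 0.406869) → end (x,ẋ)=(0.268919, 0.188308)

1 0.2690 0.1388 0.4069
2 0.8330 0.2689 0.1883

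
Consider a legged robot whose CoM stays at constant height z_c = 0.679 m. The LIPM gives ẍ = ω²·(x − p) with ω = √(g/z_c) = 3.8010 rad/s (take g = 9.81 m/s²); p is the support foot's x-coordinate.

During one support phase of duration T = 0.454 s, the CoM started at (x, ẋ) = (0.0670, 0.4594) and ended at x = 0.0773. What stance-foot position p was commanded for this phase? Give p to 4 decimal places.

ωT = 3.8010·0.454 = 1.725654; cosh(ωT) = 2.897125, sinh(ωT) = 2.719068
x(T) = p + (x₀−p)·cosh(ωT) + (ẋ₀/ω)·sinh(ωT) ⇒ p·(1 − cosh) = x(T) − x₀·cosh − (ẋ₀/ω)·sinh
numerator   = 0.0773 − (0.0670)·2.897125 − (0.4594/3.8010)·2.719068 = -0.445442
denominator = 1 − 2.897125 = -1.897125
p = -0.445442 / -1.897125 = 0.2348

p = 0.2348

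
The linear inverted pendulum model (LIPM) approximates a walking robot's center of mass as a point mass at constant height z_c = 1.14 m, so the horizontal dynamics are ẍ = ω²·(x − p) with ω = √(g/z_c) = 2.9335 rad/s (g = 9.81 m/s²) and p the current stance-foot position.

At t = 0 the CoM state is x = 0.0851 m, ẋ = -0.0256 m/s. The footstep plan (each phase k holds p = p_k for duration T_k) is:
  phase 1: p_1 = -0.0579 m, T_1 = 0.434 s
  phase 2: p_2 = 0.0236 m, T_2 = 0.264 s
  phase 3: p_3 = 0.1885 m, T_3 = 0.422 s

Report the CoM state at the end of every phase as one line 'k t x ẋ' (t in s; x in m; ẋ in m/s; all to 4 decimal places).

1 0.4340 0.2032 0.6412
2 0.6980 0.4465 1.2932
3 1.1200 1.3669 3.6124

phase 1: p=-0.0579, T=0.434, ωT=1.273139, cosh=1.926000, sinh=1.646048; start (x,ẋ)=(0.085100, -0.025600) → end (x,ẋ)=(0.203153, 0.641196)
phase 2: p=0.0236, T=0.264, ωT=0.774444, cosh=1.315173, sinh=0.854213; start (x,ẋ)=(0.203153, 0.641196) → end (x,ẋ)=(0.446455, 1.293214)
phase 3: p=0.1885, T=0.422, ωT=1.237937, cosh=1.869237, sinh=1.579255; start (x,ẋ)=(0.446455, 1.293214) → end (x,ẋ)=(1.366883, 3.612362)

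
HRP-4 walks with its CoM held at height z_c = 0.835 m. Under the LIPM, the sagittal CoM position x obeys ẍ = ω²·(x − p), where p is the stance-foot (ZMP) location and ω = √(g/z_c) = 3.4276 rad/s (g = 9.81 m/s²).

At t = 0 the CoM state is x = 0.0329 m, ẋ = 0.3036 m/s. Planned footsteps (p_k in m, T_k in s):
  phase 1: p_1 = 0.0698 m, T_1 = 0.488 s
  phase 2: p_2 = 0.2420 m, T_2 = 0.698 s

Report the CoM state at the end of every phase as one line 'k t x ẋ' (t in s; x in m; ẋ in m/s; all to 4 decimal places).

1 0.4880 0.1956 0.5121
2 1.1860 0.7967 1.9626

phase 1: p=0.0698, T=0.488, ωT=1.672669, cosh=2.757055, sinh=2.569309; start (x,ẋ)=(0.032900, 0.303600) → end (x,ẋ)=(0.195641, 0.512080)
phase 2: p=0.2420, T=0.698, ωT=2.392465, cosh=5.515915, sinh=5.424511; start (x,ẋ)=(0.195641, 0.512080) → end (x,ẋ)=(0.796706, 1.962641)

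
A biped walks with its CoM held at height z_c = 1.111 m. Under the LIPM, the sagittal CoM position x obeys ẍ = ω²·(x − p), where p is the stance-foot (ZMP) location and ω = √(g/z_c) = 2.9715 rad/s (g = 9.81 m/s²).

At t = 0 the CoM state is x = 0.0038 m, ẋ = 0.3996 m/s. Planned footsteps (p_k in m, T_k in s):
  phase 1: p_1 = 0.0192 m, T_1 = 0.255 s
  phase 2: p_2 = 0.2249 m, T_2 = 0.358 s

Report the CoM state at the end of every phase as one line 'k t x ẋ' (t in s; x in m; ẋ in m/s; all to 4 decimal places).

phase 1: p=0.0192, T=0.255, ωT=0.757732, cosh=1.301081, sinh=0.832353; start (x,ẋ)=(0.003800, 0.399600) → end (x,ẋ)=(0.111096, 0.481822)
phase 2: p=0.2249, T=0.358, ωT=1.063797, cosh=1.621247, sinh=1.276104; start (x,ẋ)=(0.111096, 0.481822) → end (x,ẋ)=(0.247313, 0.349615)

1 0.2550 0.1111 0.4818
2 0.6130 0.2473 0.3496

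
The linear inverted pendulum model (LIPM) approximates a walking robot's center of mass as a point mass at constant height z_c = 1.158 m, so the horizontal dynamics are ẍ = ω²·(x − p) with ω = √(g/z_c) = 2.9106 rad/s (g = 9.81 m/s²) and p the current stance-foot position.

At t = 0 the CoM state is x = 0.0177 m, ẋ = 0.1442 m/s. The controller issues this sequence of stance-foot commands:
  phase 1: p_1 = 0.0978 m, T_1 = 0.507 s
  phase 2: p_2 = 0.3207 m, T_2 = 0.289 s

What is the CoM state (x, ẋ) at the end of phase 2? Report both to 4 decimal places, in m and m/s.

x = -0.1472, ẋ = -1.0449

phase 1: p=0.0978, T=0.507, ωT=1.475674, cosh=2.301304, sinh=2.072680; start (x,ẋ)=(0.017700, 0.144200) → end (x,ẋ)=(0.016152, -0.151375)
phase 2: p=0.3207, T=0.289, ωT=0.841163, cosh=1.375136, sinh=0.943927; start (x,ẋ)=(0.016152, -0.151375) → end (x,ẋ)=(-0.147186, -1.044873)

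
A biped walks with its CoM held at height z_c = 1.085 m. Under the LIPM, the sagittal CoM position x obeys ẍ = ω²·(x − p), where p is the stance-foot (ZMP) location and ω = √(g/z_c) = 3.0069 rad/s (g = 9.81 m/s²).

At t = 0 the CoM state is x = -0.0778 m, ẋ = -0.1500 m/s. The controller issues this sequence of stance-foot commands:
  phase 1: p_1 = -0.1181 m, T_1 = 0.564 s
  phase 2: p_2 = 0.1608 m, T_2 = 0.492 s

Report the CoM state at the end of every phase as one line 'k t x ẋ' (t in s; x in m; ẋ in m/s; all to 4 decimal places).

phase 1: p=-0.1181, T=0.564, ωT=1.695892, cosh=2.817470, sinh=2.634034; start (x,ẋ)=(-0.077800, -0.150000) → end (x,ẋ)=(-0.135955, -0.103433)
phase 2: p=0.1608, T=0.492, ωT=1.479395, cosh=2.309032, sinh=2.081256; start (x,ẋ)=(-0.135955, -0.103433) → end (x,ẋ)=(-0.596010, -2.095965)

1 0.5640 -0.1360 -0.1034
2 1.0560 -0.5960 -2.0960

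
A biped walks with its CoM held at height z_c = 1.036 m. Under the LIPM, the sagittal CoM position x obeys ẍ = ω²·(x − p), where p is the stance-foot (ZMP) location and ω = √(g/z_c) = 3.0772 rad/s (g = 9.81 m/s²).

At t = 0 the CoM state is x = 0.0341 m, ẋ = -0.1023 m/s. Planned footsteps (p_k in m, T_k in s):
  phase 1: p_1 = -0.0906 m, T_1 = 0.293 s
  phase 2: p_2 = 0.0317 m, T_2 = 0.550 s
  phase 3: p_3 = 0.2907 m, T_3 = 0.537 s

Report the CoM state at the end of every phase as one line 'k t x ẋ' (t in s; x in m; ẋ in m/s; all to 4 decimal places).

1 0.2930 0.0541 0.2480
2 0.8430 0.3062 0.8775
3 1.3800 1.0495 2.4939

phase 1: p=-0.0906, T=0.293, ωT=0.901620, cosh=1.434751, sinh=1.028839; start (x,ẋ)=(0.034100, -0.102300) → end (x,ẋ)=(0.054110, 0.248018)
phase 2: p=0.0317, T=0.550, ωT=1.692460, cosh=2.808448, sinh=2.624381; start (x,ẋ)=(0.054110, 0.248018) → end (x,ẋ)=(0.306159, 0.877525)
phase 3: p=0.2907, T=0.537, ωT=1.652456, cosh=2.705682, sinh=2.514104; start (x,ẋ)=(0.306159, 0.877525) → end (x,ẋ)=(1.049475, 2.493904)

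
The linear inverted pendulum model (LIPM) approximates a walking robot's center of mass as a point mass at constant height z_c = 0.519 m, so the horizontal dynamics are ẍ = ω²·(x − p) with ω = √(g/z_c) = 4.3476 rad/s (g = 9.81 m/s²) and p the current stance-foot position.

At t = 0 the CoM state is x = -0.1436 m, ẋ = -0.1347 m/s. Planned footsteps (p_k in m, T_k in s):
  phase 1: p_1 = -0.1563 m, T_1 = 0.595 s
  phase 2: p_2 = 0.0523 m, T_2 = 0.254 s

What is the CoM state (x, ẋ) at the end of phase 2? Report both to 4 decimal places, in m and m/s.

phase 1: p=-0.1563, T=0.595, ωT=2.586822, cosh=6.681368, sinh=6.606109; start (x,ẋ)=(-0.143600, -0.134700) → end (x,ẋ)=(-0.276121, -0.535227)
phase 2: p=0.0523, T=0.254, ωT=1.104290, cosh=1.674264, sinh=1.342818; start (x,ẋ)=(-0.276121, -0.535227) → end (x,ẋ)=(-0.662876, -2.813447)

x = -0.6629, ẋ = -2.8134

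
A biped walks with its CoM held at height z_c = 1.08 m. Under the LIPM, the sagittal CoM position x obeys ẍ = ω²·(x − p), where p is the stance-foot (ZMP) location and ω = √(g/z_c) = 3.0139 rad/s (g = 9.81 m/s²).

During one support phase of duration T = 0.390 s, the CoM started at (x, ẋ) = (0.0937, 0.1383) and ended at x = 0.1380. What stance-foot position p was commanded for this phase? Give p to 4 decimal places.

ωT = 3.0139·0.390 = 1.175421; cosh(ωT) = 1.774098, sinh(ωT) = 1.465409
x(T) = p + (x₀−p)·cosh(ωT) + (ẋ₀/ω)·sinh(ωT) ⇒ p·(1 − cosh) = x(T) − x₀·cosh − (ẋ₀/ω)·sinh
numerator   = 0.1380 − (0.0937)·1.774098 − (0.1383/3.0139)·1.465409 = -0.095477
denominator = 1 − 1.774098 = -0.774098
p = -0.095477 / -0.774098 = 0.1233

p = 0.1233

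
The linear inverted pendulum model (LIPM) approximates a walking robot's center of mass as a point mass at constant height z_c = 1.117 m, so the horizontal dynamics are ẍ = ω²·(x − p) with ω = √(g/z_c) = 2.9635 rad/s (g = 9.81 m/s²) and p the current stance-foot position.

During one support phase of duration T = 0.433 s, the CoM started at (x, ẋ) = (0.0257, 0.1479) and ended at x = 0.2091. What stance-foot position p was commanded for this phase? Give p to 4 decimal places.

ωT = 2.9635·0.433 = 1.283195; cosh(ωT) = 1.942651, sinh(ωT) = 1.665500
x(T) = p + (x₀−p)·cosh(ωT) + (ẋ₀/ω)·sinh(ωT) ⇒ p·(1 − cosh) = x(T) − x₀·cosh − (ẋ₀/ω)·sinh
numerator   = 0.2091 − (0.0257)·1.942651 − (0.1479/2.9635)·1.665500 = 0.076053
denominator = 1 − 1.942651 = -0.942651
p = 0.076053 / -0.942651 = -0.0807

p = -0.0807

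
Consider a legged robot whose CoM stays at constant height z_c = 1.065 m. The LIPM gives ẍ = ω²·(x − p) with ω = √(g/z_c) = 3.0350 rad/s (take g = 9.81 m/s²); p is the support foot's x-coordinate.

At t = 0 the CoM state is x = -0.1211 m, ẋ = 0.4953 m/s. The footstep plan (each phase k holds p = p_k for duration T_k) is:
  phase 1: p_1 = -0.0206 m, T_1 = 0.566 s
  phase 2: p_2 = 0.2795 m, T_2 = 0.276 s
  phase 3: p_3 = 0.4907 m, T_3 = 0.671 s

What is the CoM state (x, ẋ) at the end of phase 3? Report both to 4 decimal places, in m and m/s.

x = 0.0941, ẋ = -1.0606

phase 1: p=-0.0206, T=0.566, ωT=1.717810, cosh=2.875885, sinh=2.696426; start (x,ẋ)=(-0.121100, 0.495300) → end (x,ẋ)=(0.130420, 0.601969)
phase 2: p=0.2795, T=0.276, ωT=0.837660, cosh=1.371837, sinh=0.939116; start (x,ẋ)=(0.130420, 0.601969) → end (x,ẋ)=(0.261252, 0.400892)
phase 3: p=0.4907, T=0.671, ωT=2.036485, cosh=3.897055, sinh=3.766569; start (x,ẋ)=(0.261252, 0.400892) → end (x,ẋ)=(0.094054, -1.060641)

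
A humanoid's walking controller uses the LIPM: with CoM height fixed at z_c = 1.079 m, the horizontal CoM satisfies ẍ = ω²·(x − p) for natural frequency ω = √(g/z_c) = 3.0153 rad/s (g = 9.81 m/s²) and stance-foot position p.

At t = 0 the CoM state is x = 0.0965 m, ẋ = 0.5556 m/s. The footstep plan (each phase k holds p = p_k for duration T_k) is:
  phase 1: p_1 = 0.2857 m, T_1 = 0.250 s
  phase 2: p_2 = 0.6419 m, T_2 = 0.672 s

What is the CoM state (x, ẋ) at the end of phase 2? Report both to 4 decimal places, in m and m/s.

phase 1: p=0.2857, T=0.250, ωT=0.753825, cosh=1.297838, sinh=0.827275; start (x,ẋ)=(0.096500, 0.555600) → end (x,ẋ)=(0.192583, 0.249123)
phase 2: p=0.6419, T=0.672, ωT=2.026282, cosh=3.858826, sinh=3.727001; start (x,ẋ)=(0.192583, 0.249123) → end (x,ẋ)=(-0.784013, -4.088115)

x = -0.7840, ẋ = -4.0881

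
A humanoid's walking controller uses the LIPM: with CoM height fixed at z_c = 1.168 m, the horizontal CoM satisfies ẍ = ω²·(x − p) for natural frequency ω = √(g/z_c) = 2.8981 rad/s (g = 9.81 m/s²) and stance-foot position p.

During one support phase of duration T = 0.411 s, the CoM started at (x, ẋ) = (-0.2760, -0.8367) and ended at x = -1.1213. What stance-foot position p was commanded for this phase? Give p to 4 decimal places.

p = 0.2434

ωT = 2.8981·0.411 = 1.191119; cosh(ωT) = 1.797321, sinh(ωT) = 1.493440
x(T) = p + (x₀−p)·cosh(ωT) + (ẋ₀/ω)·sinh(ωT) ⇒ p·(1 − cosh) = x(T) − x₀·cosh − (ẋ₀/ω)·sinh
numerator   = -1.1213 − (-0.2760)·1.797321 − (-0.8367/2.8981)·1.493440 = -0.194073
denominator = 1 − 1.797321 = -0.797321
p = -0.194073 / -0.797321 = 0.2434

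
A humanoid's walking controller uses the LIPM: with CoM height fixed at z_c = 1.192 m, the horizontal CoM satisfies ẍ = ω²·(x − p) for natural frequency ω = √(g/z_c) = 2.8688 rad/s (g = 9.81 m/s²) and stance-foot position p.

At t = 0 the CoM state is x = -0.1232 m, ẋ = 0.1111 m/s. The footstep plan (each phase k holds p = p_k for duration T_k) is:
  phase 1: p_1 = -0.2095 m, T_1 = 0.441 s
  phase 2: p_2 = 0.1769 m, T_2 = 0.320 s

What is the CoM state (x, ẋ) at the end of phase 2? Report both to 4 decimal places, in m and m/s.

phase 1: p=-0.2095, T=0.441, ωT=1.265141, cosh=1.912896, sinh=1.630696; start (x,ẋ)=(-0.123200, 0.111100) → end (x,ẋ)=(0.018735, 0.616246)
phase 2: p=0.1769, T=0.320, ωT=0.918016, cosh=1.451814, sinh=1.052503; start (x,ẋ)=(0.018735, 0.616246) → end (x,ẋ)=(0.173362, 0.417108)

x = 0.1734, ẋ = 0.4171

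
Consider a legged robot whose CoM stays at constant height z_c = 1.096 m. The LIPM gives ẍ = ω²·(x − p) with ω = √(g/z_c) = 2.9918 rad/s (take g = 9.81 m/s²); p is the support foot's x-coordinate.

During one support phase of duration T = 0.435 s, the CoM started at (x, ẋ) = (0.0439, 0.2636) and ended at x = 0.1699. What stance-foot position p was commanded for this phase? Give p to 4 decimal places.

ωT = 2.9918·0.435 = 1.301433; cosh(ωT) = 1.973350, sinh(ωT) = 1.701209
x(T) = p + (x₀−p)·cosh(ωT) + (ẋ₀/ω)·sinh(ωT) ⇒ p·(1 − cosh) = x(T) − x₀·cosh − (ẋ₀/ω)·sinh
numerator   = 0.1699 − (0.0439)·1.973350 − (0.2636/2.9918)·1.701209 = -0.066619
denominator = 1 − 1.973350 = -0.973350
p = -0.066619 / -0.973350 = 0.0684

p = 0.0684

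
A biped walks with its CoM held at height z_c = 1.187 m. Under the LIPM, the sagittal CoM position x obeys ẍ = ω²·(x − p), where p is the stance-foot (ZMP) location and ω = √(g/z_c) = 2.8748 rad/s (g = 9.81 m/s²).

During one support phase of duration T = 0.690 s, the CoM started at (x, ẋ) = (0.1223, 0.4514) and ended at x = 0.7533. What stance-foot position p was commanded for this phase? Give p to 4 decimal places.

p = 0.0960

ωT = 2.8748·0.690 = 1.983612; cosh(ωT) = 3.703261, sinh(ωT) = 3.565690
x(T) = p + (x₀−p)·cosh(ωT) + (ẋ₀/ω)·sinh(ωT) ⇒ p·(1 − cosh) = x(T) − x₀·cosh − (ẋ₀/ω)·sinh
numerator   = 0.7533 − (0.1223)·3.703261 − (0.4514/2.8748)·3.565690 = -0.259492
denominator = 1 − 3.703261 = -2.703261
p = -0.259492 / -2.703261 = 0.0960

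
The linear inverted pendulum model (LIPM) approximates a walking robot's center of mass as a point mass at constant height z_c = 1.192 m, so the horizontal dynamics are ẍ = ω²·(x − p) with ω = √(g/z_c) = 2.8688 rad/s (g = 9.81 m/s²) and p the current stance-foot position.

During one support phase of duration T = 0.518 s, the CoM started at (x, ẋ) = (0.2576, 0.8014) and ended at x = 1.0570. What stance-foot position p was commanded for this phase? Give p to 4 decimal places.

p = 0.0961

ωT = 2.8688·0.518 = 1.486038; cosh(ωT) = 2.322910, sinh(ωT) = 2.096643
x(T) = p + (x₀−p)·cosh(ωT) + (ẋ₀/ω)·sinh(ωT) ⇒ p·(1 − cosh) = x(T) − x₀·cosh − (ẋ₀/ω)·sinh
numerator   = 1.0570 − (0.2576)·2.322910 − (0.8014/2.8688)·2.096643 = -0.127079
denominator = 1 − 2.322910 = -1.322910
p = -0.127079 / -1.322910 = 0.0961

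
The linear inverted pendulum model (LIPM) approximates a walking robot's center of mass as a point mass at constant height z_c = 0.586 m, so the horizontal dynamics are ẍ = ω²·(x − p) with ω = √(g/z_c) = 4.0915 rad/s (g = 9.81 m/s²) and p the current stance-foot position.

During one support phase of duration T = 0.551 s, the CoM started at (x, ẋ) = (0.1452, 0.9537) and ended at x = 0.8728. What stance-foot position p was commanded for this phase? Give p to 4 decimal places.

p = 0.2423

ωT = 4.0915·0.551 = 2.254417; cosh(ωT) = 4.817333, sinh(ωT) = 4.712398
x(T) = p + (x₀−p)·cosh(ωT) + (ẋ₀/ω)·sinh(ωT) ⇒ p·(1 − cosh) = x(T) − x₀·cosh − (ẋ₀/ω)·sinh
numerator   = 0.8728 − (0.1452)·4.817333 − (0.9537/4.0915)·4.712398 = -0.925104
denominator = 1 − 4.817333 = -3.817333
p = -0.925104 / -3.817333 = 0.2423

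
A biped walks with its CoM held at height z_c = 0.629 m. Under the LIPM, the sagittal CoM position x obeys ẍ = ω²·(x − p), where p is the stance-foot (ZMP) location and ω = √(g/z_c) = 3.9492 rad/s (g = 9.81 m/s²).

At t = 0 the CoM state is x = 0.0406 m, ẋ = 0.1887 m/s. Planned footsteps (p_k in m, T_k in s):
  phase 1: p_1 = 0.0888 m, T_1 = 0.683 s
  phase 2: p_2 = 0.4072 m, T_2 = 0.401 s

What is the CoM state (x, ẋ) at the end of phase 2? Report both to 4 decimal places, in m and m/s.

phase 1: p=0.0888, T=0.683, ωT=2.697304, cosh=7.453526, sinh=7.386139; start (x,ẋ)=(0.040600, 0.188700) → end (x,ẋ)=(0.082463, 0.000518)
phase 2: p=0.4072, T=0.401, ωT=1.583629, cosh=2.538918, sinh=2.333689; start (x,ẋ)=(0.082463, 0.000518) → end (x,ẋ)=(-0.416974, -2.991525)

x = -0.4170, ẋ = -2.9915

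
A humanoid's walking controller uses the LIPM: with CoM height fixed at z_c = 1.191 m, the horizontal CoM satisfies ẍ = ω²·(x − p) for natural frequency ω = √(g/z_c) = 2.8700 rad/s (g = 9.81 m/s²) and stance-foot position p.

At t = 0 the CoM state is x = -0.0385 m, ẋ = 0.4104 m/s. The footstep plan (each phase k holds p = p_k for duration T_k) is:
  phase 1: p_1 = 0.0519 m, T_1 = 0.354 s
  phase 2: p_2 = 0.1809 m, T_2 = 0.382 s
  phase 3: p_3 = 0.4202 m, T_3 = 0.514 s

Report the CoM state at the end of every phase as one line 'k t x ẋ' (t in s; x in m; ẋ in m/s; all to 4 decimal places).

1 0.3540 0.0823 0.3297
2 0.7360 0.1696 0.1723
3 1.2500 -0.0319 -1.0937

phase 1: p=0.0519, T=0.354, ωT=1.015980, cosh=1.562058, sinh=1.200011; start (x,ẋ)=(-0.038500, 0.410400) → end (x,ẋ)=(0.082287, 0.329728)
phase 2: p=0.1809, T=0.382, ωT=1.096340, cosh=1.663641, sinh=1.329550; start (x,ẋ)=(0.082287, 0.329728) → end (x,ẋ)=(0.169593, 0.172262)
phase 3: p=0.4202, T=0.514, ωT=1.475180, cosh=2.300280, sinh=2.071543; start (x,ẋ)=(0.169593, 0.172262) → end (x,ẋ)=(-0.031929, -1.093689)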